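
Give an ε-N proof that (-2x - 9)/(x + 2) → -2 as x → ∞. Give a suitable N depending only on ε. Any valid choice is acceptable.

Let ε > 0 be given. We seek N > 0 such that x > N implies |(-2x - 9)/(x + 2) + 2| < ε.
(-2x - 9)/(x + 2) + 2 = ((-2x - 9) − (-2)(x + 2)) / ((x + 2)) = -5/((x + 2)).
For x > 0 we have x + 2 > x, so |(-2x - 9)/(x + 2) + 2| = 5/((x + 2)) < 5/(x) = 5/x.
Thus |(-2x - 9)/(x + 2) + 2| < ε whenever x > 5/ε.
Take N = 5/ε. If x > N then |(-2x - 9)/(x + 2) + 2| < 5/x < ε.

N = 5/ε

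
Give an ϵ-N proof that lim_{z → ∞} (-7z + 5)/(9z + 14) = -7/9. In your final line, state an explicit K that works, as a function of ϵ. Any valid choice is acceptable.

K = (143/81)/ϵ

Let ϵ > 0. We seek K > 0 such that z > K implies |(-7z + 5)/(9z + 14) + 7/9| < ϵ.
(-7z + 5)/(9z + 14) + 7/9 = (9(-7z + 5) − (-7)(9z + 14)) / (9(9z + 14)) = 143/(9(9z + 14)).
For z > 0 we have 9z + 14 > 9z, so |(-7z + 5)/(9z + 14) + 7/9| = 143/(9(9z + 14)) < 143/(9·9z) = (143/81)/z.
Thus |(-7z + 5)/(9z + 14) + 7/9| < ϵ whenever z > (143/81)/ϵ.
Take K = (143/81)/ϵ. If z > K then |(-7z + 5)/(9z + 14) + 7/9| < (143/81)/z < ϵ.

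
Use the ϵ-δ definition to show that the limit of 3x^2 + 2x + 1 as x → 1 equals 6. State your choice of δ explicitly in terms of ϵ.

δ = min(1, ϵ/11)

Let ϵ > 0. We want δ > 0 such that 0 < |x − 1| < δ implies |(3x^2 + 2x + 1) − 6| < ϵ.
(3x^2 + 2x + 1) − 6 = 3x^2 + 2x - 5 = (x − 1)(3x + 5).
So |(3x^2 + 2x + 1) − 6| = |x − 1|·|3x + 5|.
Assume first that |x − 1| < 1, so |x| < 2. Then |3x + 5| ≤ 3·2 + 5 = 11.
Hence |(3x^2 + 2x + 1) − 6| ≤ 11|x − 1| < ϵ provided |x − 1| < ϵ/11.
Take δ = min(1, ϵ/11). Then 0 < |x − 1| < δ gives both |x − 1| < 1 and |x − 1| < ϵ/11, so |(3x^2 + 2x + 1) − 6| < ϵ.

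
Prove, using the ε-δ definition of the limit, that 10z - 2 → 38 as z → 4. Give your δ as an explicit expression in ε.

δ = ε/10

Fix ε > 0. We need δ > 0 so that 0 < |z − 4| < δ implies |(10z - 2) − 38| < ε.
Since (10z - 2) − 38 = 10(z − 4), we have |(10z - 2) − 38| = 10|z − 4|.
Thus it suffices that |z − 4| < ε/10.
Choosing δ = ε/10 gives |(10z - 2) − 38| = 10|z − 4| < ε whenever |z − 4| < δ.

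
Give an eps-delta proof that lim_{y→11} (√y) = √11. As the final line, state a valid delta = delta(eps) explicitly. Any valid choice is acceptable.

delta = min(11, √11·eps)

Let eps > 0 be given. We want delta > 0 such that 0 < |y − 11| < delta implies |√y − √11| < eps.
Rationalise: √y − √11 = (y − 11)/(√y + √11), so |√y − √11| = |y − 11|/(√y + √11).
Restrict delta ≤ 11 so that |y − 11| < 11 forces y > 0, and then √y + √11 > √11.
Hence |√y − √11| < |y − 11|/√11, which is < eps once |y − 11| < √11·eps.
Take delta = min(11, √11·eps). If 0 < |y − 11| < delta then y > 0 and |√y − √11| < |y − 11|/√11 < eps.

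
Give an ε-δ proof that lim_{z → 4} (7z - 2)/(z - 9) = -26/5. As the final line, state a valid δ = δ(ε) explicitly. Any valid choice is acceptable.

δ = min(5/2, (25/122)ε)

Suppose ε > 0. We want δ > 0 with 0 < |z − 4| < δ ⇒ |(7z - 2)/(z - 9) + 26/5| < ε.
Combining over a common denominator, (7z - 2)/(z - 9) + 26/5 = [(7z - 2)·(-5) − 26·(z - 9)] / [(-5)·(z - 9)] = -61(z − 4) / ((-5)(z - 9)).
So |(7z - 2)/(z - 9) + 26/5| = 61|z − 4| / (5·|z − 9|).
Require δ ≤ 5/2, so |z − 9| ≥ |-5| − |z − 4| > 5 − 5/2 = 5/2.
Hence |(7z - 2)/(z - 9) + 26/5| < 61|z − 4|/(5·(5/2)) = (122/25)|z − 4|, which is < ε once |z − 4| < (25/122)ε.
Take δ = min(5/2, (25/122)ε). Then 0 < |z − 4| < δ forces both bounds, so |(7z - 2)/(z - 9) + 26/5| < ε.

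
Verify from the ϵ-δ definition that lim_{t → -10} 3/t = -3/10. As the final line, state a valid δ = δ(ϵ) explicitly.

Fix ϵ > 0. We seek δ > 0 such that 0 < |t + 10| < δ implies |3/t + 3/10| < ϵ.
|3/t + 3/10| = 3·|-10 − t|/(10·|t|) = 3|t + 10|/(10|t|).
Require δ ≤ 5 so that |t| > 10 − 5 = 5, hence 10|t| > 50.
Then |3/t + 3/10| < 3|t + 10|/50, which is < ϵ when |t + 10| < (50/3)ϵ.
Take δ = min(5, (50/3)ϵ). Then 0 < |t + 10| < δ gives both |t + 10| < 5 and |t + 10| < (50/3)ϵ, so |3/t + 3/10| < ϵ.

δ = min(5, (50/3)ϵ)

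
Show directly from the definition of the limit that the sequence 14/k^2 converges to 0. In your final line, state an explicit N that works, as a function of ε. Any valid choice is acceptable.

N = (14/ε)^{1/2}

Let ε > 0 be given. For k ≥ 1, |14/k^2 − 0| = 14/k^2.
14/k^2 < ε ⇔ k^2 > 14/ε ⇔ k > (14/ε)^{1/2}.
Take N = (14/ε)^{1/2}. Then k > N implies 14/k^2 < ε.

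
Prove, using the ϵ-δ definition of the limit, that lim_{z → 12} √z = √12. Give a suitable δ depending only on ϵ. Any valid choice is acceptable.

Let ϵ > 0 be given. We want δ > 0 such that 0 < |z − 12| < δ implies |√z − √12| < ϵ.
Rationalise: √z − √12 = (z − 12)/(√z + √12), so |√z − √12| = |z − 12|/(√z + √12).
Restrict δ ≤ 12 so that |z − 12| < 12 forces z > 0, and then √z + √12 > √12.
Hence |√z − √12| < |z − 12|/√12, which is < ϵ once |z − 12| < √12·ϵ.
Take δ = min(12, √12·ϵ). If 0 < |z − 12| < δ then z > 0 and |√z − √12| < |z − 12|/√12 < ϵ.

δ = min(12, √12·ϵ)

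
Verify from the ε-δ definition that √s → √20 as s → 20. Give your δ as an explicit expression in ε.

Let ε > 0. We want δ > 0 such that 0 < |s − 20| < δ implies |√s − √20| < ε.
Multiplying by the conjugate, |√s − √20| = |s − 20|/(√s + √20).
Restrict δ ≤ 20 so that |s − 20| < 20 forces s > 0, and then √s + √20 > √20.
Hence |√s − √20| < |s − 20|/√20, which is < ε once |s − 20| < √20·ε.
Take δ = min(20, √20·ε). If 0 < |s − 20| < δ then s > 0 and |√s − √20| < |s − 20|/√20 < ε.

δ = min(20, √20·ε)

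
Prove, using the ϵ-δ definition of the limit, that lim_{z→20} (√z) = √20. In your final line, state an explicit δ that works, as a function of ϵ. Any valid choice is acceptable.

Let ϵ > 0 be given. We want δ > 0 such that 0 < |z − 20| < δ implies |√z − √20| < ϵ.
Multiplying by the conjugate, |√z − √20| = |z − 20|/(√z + √20).
Restrict δ ≤ 20 so that |z − 20| < 20 forces z > 0, and then √z + √20 > √20.
Hence |√z − √20| < |z − 20|/√20, which is < ϵ once |z − 20| < √20·ϵ.
Take δ = min(20, √20·ϵ). If 0 < |z − 20| < δ then z > 0 and |√z − √20| < |z − 20|/√20 < ϵ.

δ = min(20, √20·ϵ)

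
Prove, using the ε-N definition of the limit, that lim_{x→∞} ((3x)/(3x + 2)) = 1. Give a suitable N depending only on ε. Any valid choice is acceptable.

Let ε > 0 be given. We seek N > 0 such that x > N implies |(3x)/(3x + 2) − 1| < ε.
(3x)/(3x + 2) − 1 = (3(3x) − 3(3x + 2)) / (3(3x + 2)) = -6/(3(3x + 2)).
For x > 0 we have 3x + 2 > 3x, so |(3x)/(3x + 2) − 1| = 6/(3(3x + 2)) < 6/(3·3x) = (2/3)/x.
Thus |(3x)/(3x + 2) − 1| < ε whenever x > (2/3)/ε.
Take N = (2/3)/ε. If x > N then |(3x)/(3x + 2) − 1| < (2/3)/x < ε.

N = (2/3)/ε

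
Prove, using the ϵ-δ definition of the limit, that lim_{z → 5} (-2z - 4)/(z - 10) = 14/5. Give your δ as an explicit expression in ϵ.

δ = min(5/2, (25/48)ϵ)

Fix ϵ > 0. We want δ > 0 with 0 < |z − 5| < δ ⇒ |(-2z - 4)/(z - 10) − (14/5)| < ϵ.
Combining over a common denominator, (-2z - 4)/(z - 10) − (14/5) = [(-2z - 4)·(-5) − (-14)·(z - 10)] / [(-5)·(z - 10)] = 24(z − 5) / ((-5)(z - 10)).
So |(-2z - 4)/(z - 10) − (14/5)| = 24|z − 5| / (5·|z − 10|).
Restrict δ ≤ 5/2. Then |z − 5| < 5/2 gives |z − 10| = |(z − 5) + (-5)| ≥ 5 − 5/2 = 5/2.
Hence |(-2z - 4)/(z - 10) − (14/5)| < 24|z − 5|/(5·(5/2)) = (48/25)|z − 5|, which is < ϵ once |z − 5| < (25/48)ϵ.
Take δ = min(5/2, (25/48)ϵ). Then 0 < |z − 5| < δ forces both bounds, so |(-2z - 4)/(z - 10) − (14/5)| < ϵ.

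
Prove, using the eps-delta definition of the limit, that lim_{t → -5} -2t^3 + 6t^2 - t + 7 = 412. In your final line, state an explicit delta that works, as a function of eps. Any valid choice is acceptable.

delta = min(2, eps/291)

Let eps > 0 be given. We want delta > 0 such that 0 < |t + 5| < delta implies |(-2t^3 + 6t^2 - t + 7) − 412| < eps.
(-2t^3 + 6t^2 - t + 7) − 412 = -2t^3 + 6t^2 - t - 405 = (t + 5)(-2t^2 + 16t - 81).
So |(-2t^3 + 6t^2 - t + 7) − 412| = |t + 5|·|-2t^2 + 16t - 81|.
Require delta ≤ 2. Then |t + 5| < 2 gives |t| < 7, and by the triangle inequality |-2t^2 + 16t - 81| ≤ 2·7^2 + 16·7 + 81 = 291.
Hence |(-2t^3 + 6t^2 - t + 7) − 412| ≤ 291|t + 5| < eps provided |t + 5| < eps/291.
Choosing delta = min(2, eps/291) ensures both conditions, hence |(-2t^3 + 6t^2 - t + 7) − 412| < eps.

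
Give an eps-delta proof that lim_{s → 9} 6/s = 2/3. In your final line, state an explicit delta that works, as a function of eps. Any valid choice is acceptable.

Fix eps > 0. We seek delta > 0 such that 0 < |s − 9| < delta implies |6/s − (2/3)| < eps.
|6/s − (2/3)| = 6·|9 − s|/(9·|s|) = 6|s − 9|/(9|s|).
Require delta ≤ 9/2 so that |s| > 9 − 9/2 = 9/2, hence 9|s| > 81/2.
Then |6/s − (2/3)| < 6|s − 9|/(81/2), which is < eps when |s − 9| < (27/4)eps.
Take delta = min(9/2, (27/4)eps). Then 0 < |s − 9| < delta gives both |s − 9| < 9/2 and |s − 9| < (27/4)eps, so |6/s − (2/3)| < eps.

delta = min(9/2, (27/4)eps)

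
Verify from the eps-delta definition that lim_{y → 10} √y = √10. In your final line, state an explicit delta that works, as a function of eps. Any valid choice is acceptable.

Suppose eps > 0. We want delta > 0 such that 0 < |y − 10| < delta implies |√y − √10| < eps.
Multiplying by the conjugate, |√y − √10| = |y − 10|/(√y + √10).
Restrict delta ≤ 10 so that |y − 10| < 10 forces y > 0, and then √y + √10 > √10.
Hence |√y − √10| < |y − 10|/√10, which is < eps once |y − 10| < √10·eps.
Take delta = min(10, √10·eps). If 0 < |y − 10| < delta then y > 0 and |√y − √10| < |y − 10|/√10 < eps.

delta = min(10, √10·eps)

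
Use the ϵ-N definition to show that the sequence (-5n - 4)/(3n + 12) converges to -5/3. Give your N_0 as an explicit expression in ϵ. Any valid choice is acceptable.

N_0 = (16/3)/ϵ

Let ϵ > 0 be given. For n ≥ 1, |(-5n - 4)/(3n + 12) + 5/3| = |48|/(3(3n + 12)) = 48/(3(3n + 12)).
Since 3n + 12 ≥ 3n for n ≥ 1, this is ≤ 48/(3·3n) = (16/3)/n.
So |(-5n - 4)/(3n + 12) + 5/3| < ϵ whenever n > (16/3)/ϵ.
Take N_0 = (16/3)/ϵ. If n > N_0 then |(-5n - 4)/(3n + 12) + 5/3| ≤ (16/3)/n < ϵ.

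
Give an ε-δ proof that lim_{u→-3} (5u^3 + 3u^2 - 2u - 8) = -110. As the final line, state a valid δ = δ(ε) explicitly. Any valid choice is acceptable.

δ = min(1, ε/162)

Fix ε > 0. We want δ > 0 such that 0 < |u + 3| < δ implies |(5u^3 + 3u^2 - 2u - 8) + 110| < ε.
(5u^3 + 3u^2 - 2u - 8) + 110 = 5u^3 + 3u^2 - 2u + 102 = (u + 3)(5u^2 - 12u + 34).
So |(5u^3 + 3u^2 - 2u - 8) + 110| = |u + 3|·|5u^2 - 12u + 34|.
Assume first that |u + 3| < 1, so |u| < 4. Then |5u^2 - 12u + 34| ≤ 5·4^2 + 12·4 + 34 = 162.
Hence |(5u^3 + 3u^2 - 2u - 8) + 110| ≤ 162|u + 3| < ε provided |u + 3| < ε/162.
Take δ = min(1, ε/162). Then 0 < |u + 3| < δ gives both |u + 3| < 1 and |u + 3| < ε/162, so |(5u^3 + 3u^2 - 2u - 8) + 110| < ε.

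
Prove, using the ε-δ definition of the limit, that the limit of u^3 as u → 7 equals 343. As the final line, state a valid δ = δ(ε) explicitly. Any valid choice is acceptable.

Let ε > 0. We seek δ > 0 with 0 < |u − 7| < δ ⇒ |u^3 − 343| < ε.
Factor: u^3 − 343 = (u − 7)(u^2 + 7u + 49), so |u^3 − 343| = |u − 7|·|u^2 + 7u + 49|.
Impose δ ≤ 1 so that |u| < 8; then |u^2 + 7u + 49| ≤ 169.
Hence |u^3 − 343| ≤ 169|u − 7|, which is < ε once |u − 7| < ε/169.
Take δ = min(1, ε/169). If 0 < |u − 7| < δ then both bounds hold and |u^3 − 343| ≤ 169|u − 7| < 169·(ε/169) = ε.

δ = min(1, ε/169)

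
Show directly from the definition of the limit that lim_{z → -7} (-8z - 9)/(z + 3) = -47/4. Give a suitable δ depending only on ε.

δ = min(2, (8/15)ε)

Suppose ε > 0. We want δ > 0 with 0 < |z + 7| < δ ⇒ |(-8z - 9)/(z + 3) + 47/4| < ε.
Combining over a common denominator, (-8z - 9)/(z + 3) + 47/4 = [(-8z - 9)·(-4) − 47·(z + 3)] / [(-4)·(z + 3)] = -15(z + 7) / ((-4)(z + 3)).
So |(-8z - 9)/(z + 3) + 47/4| = 15|z + 7| / (4·|z + 3|).
Require δ ≤ 2, so |z + 3| ≥ |-4| − |z + 7| > 4 − 2 = 2.
Hence |(-8z - 9)/(z + 3) + 47/4| < 15|z + 7|/(4·2) = (15/8)|z + 7|, which is < ε once |z + 7| < (8/15)ε.
Take δ = min(2, (8/15)ε). Then 0 < |z + 7| < δ forces both bounds, so |(-8z - 9)/(z + 3) + 47/4| < ε.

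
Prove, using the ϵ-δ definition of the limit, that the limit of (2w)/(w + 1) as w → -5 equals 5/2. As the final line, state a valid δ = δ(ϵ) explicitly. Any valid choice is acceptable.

Let ϵ > 0 be given. We want δ > 0 with 0 < |w + 5| < δ ⇒ |(2w)/(w + 1) − (5/2)| < ϵ.
Combining over a common denominator, (2w)/(w + 1) − (5/2) = [(2w)·(-4) − (-10)·(w + 1)] / [(-4)·(w + 1)] = 2(w + 5) / ((-4)(w + 1)).
So |(2w)/(w + 1) − (5/2)| = 2|w + 5| / (4·|w + 1|).
Restrict δ ≤ 2. Then |w + 5| < 2 gives |w + 1| = |(w + 5) + (-4)| ≥ 4 − 2 = 2.
Hence |(2w)/(w + 1) − (5/2)| < 2|w + 5|/(4·2) = (1/4)|w + 5|, which is < ϵ once |w + 5| < 4ϵ.
Take δ = min(2, 4ϵ). Then 0 < |w + 5| < δ forces both bounds, so |(2w)/(w + 1) − (5/2)| < ϵ.

δ = min(2, 4ϵ)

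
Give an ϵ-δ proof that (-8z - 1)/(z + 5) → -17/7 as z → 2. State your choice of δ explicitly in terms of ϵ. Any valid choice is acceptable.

Suppose ϵ > 0. We want δ > 0 with 0 < |z − 2| < δ ⇒ |(-8z - 1)/(z + 5) + 17/7| < ϵ.
Combining over a common denominator, (-8z - 1)/(z + 5) + 17/7 = [(-8z - 1)·7 − (-17)·(z + 5)] / [7·(z + 5)] = -39(z − 2) / (7(z + 5)).
So |(-8z - 1)/(z + 5) + 17/7| = 39|z − 2| / (7·|z + 5|).
Require δ ≤ 7/2, so |z + 5| ≥ |7| − |z − 2| > 7 − 7/2 = 7/2.
Hence |(-8z - 1)/(z + 5) + 17/7| < 39|z − 2|/(7·(7/2)) = (78/49)|z − 2|, which is < ϵ once |z − 2| < (49/78)ϵ.
Take δ = min(7/2, (49/78)ϵ). Then 0 < |z − 2| < δ forces both bounds, so |(-8z - 1)/(z + 5) + 17/7| < ϵ.

δ = min(7/2, (49/78)ϵ)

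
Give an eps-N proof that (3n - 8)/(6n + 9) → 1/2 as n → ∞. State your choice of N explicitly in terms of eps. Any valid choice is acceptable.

N = (25/12)/eps

Fix eps > 0. For n ≥ 1, |(3n - 8)/(6n + 9) − (1/2)| = |-75|/(6(6n + 9)) = 75/(6(6n + 9)).
Since 6n + 9 ≥ 6n for n ≥ 1, this is ≤ 75/(6·6n) = (25/12)/n.
So |(3n - 8)/(6n + 9) − (1/2)| < eps whenever n > (25/12)/eps.
Take N = (25/12)/eps. If n > N then |(3n - 8)/(6n + 9) − (1/2)| ≤ (25/12)/n < eps.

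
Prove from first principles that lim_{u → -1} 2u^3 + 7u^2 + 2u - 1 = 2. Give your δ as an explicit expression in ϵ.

δ = min(2, ϵ/36)

Suppose ϵ > 0. We want δ > 0 such that 0 < |u + 1| < δ implies |(2u^3 + 7u^2 + 2u - 1) − 2| < ϵ.
(2u^3 + 7u^2 + 2u - 1) − 2 = 2u^3 + 7u^2 + 2u - 3 = (u + 1)(2u^2 + 5u - 3).
So |(2u^3 + 7u^2 + 2u - 1) − 2| = |u + 1|·|2u^2 + 5u - 3|.
Require δ ≤ 2. Then |u + 1| < 2 gives |u| < 3, and by the triangle inequality |2u^2 + 5u - 3| ≤ 2·3^2 + 5·3 + 3 = 36.
Hence |(2u^3 + 7u^2 + 2u - 1) − 2| ≤ 36|u + 1| < ϵ provided |u + 1| < ϵ/36.
Choosing δ = min(2, ϵ/36) ensures both conditions, hence |(2u^3 + 7u^2 + 2u - 1) − 2| < ϵ.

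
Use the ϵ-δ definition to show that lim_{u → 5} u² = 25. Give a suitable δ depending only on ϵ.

Fix ϵ > 0. We seek δ > 0 with 0 < |u − 5| < δ ⇒ |u² − 25| < ϵ.
Factor: u² − 25 = (u − 5)(u + 5), so |u² − 25| = |u − 5|·|u + 5|.
Restrict δ ≤ 2. Then |u − 5| < 2 gives |u| < 7, so by the triangle inequality |u + 5| ≤ 7 + 5 = 12.
Hence |u² − 25| ≤ 12|u − 5|, which is < ϵ once |u − 5| < ϵ/12.
Take δ = min(2, ϵ/12). If 0 < |u − 5| < δ then both bounds hold and |u² − 25| ≤ 12|u − 5| < 12·(ϵ/12) = ϵ.

δ = min(2, ϵ/12)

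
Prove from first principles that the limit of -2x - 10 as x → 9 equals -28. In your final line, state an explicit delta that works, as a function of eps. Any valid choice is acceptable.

delta = eps/2

Fix eps > 0. We need delta > 0 so that 0 < |x − 9| < delta implies |(-2x - 10) + 28| < eps.
Since (-2x - 10) + 28 = -2(x − 9), we have |(-2x - 10) + 28| = 2|x − 9|.
Thus it suffices that |x − 9| < eps/2.
Take delta = eps/2. If 0 < |x − 9| < delta then |(-2x - 10) + 28| = 2|x − 9| < 2·(eps/2) = eps.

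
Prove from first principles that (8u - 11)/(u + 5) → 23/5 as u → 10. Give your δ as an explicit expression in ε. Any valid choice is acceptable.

δ = min(15/2, (75/34)ε)

Suppose ε > 0. We want δ > 0 with 0 < |u − 10| < δ ⇒ |(8u - 11)/(u + 5) − (23/5)| < ε.
Combining over a common denominator, (8u - 11)/(u + 5) − (23/5) = [(8u - 11)·15 − 69·(u + 5)] / [15·(u + 5)] = 51(u − 10) / (15(u + 5)).
So |(8u - 11)/(u + 5) − (23/5)| = 51|u − 10| / (15·|u + 5|).
Restrict δ ≤ 15/2. Then |u − 10| < 15/2 gives |u + 5| = |(u − 10) + 15| ≥ 15 − 15/2 = 15/2.
Hence |(8u - 11)/(u + 5) − (23/5)| < 51|u − 10|/(15·(15/2)) = (34/75)|u − 10|, which is < ε once |u − 10| < (75/34)ε.
Take δ = min(15/2, (75/34)ε). Then 0 < |u − 10| < δ forces both bounds, so |(8u - 11)/(u + 5) − (23/5)| < ε.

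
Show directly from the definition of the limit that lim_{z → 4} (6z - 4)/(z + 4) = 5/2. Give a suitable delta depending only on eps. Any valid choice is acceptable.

Fix eps > 0. We want delta > 0 with 0 < |z − 4| < delta ⇒ |(6z - 4)/(z + 4) − (5/2)| < eps.
Combining over a common denominator, (6z - 4)/(z + 4) − (5/2) = [(6z - 4)·8 − 20·(z + 4)] / [8·(z + 4)] = 28(z − 4) / (8(z + 4)).
So |(6z - 4)/(z + 4) − (5/2)| = 28|z − 4| / (8·|z + 4|).
Require delta ≤ 4, so |z + 4| ≥ |8| − |z − 4| > 8 − 4 = 4.
Hence |(6z - 4)/(z + 4) − (5/2)| < 28|z − 4|/(8·4) = (7/8)|z − 4|, which is < eps once |z − 4| < (8/7)eps.
Take delta = min(4, (8/7)eps). Then 0 < |z − 4| < delta forces both bounds, so |(6z - 4)/(z + 4) − (5/2)| < eps.

delta = min(4, (8/7)eps)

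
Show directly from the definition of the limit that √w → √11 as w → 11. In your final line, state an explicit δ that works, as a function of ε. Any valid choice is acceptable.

Let ε > 0. We want δ > 0 such that 0 < |w − 11| < δ implies |√w − √11| < ε.
Multiplying by the conjugate, |√w − √11| = |w − 11|/(√w + √11).
Restrict δ ≤ 11 so that |w − 11| < 11 forces w > 0, and then √w + √11 > √11.
Hence |√w − √11| < |w − 11|/√11, which is < ε once |w − 11| < √11·ε.
Take δ = min(11, √11·ε). If 0 < |w − 11| < δ then w > 0 and |√w − √11| < |w − 11|/√11 < ε.

δ = min(11, √11·ε)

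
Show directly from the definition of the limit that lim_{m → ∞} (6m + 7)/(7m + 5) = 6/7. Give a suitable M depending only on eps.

M = (19/49)/eps

Let eps > 0 be given. For m ≥ 1, |(6m + 7)/(7m + 5) − (6/7)| = |19|/(7(7m + 5)) = 19/(7(7m + 5)).
Since 7m + 5 ≥ 7m for m ≥ 1, this is ≤ 19/(7·7m) = (19/49)/m.
So |(6m + 7)/(7m + 5) − (6/7)| < eps whenever m > (19/49)/eps.
Take M = (19/49)/eps. If m > M then |(6m + 7)/(7m + 5) − (6/7)| ≤ (19/49)/m < eps.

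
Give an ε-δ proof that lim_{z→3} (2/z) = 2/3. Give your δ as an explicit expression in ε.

Let ε > 0. We seek δ > 0 such that 0 < |z − 3| < δ implies |2/z − (2/3)| < ε.
|2/z − (2/3)| = 2·|3 − z|/(3·|z|) = 2|z − 3|/(3|z|).
Restrict δ ≤ 3/2. Then |z − 3| < 3/2 gives |z| > 3/2, so 3|z| > 9/2.
Then |2/z − (2/3)| < 2|z − 3|/(9/2), which is < ε when |z − 3| < (9/4)ε.
Take δ = min(3/2, (9/4)ε). Then 0 < |z − 3| < δ gives both |z − 3| < 3/2 and |z − 3| < (9/4)ε, so |2/z − (2/3)| < ε.

δ = min(3/2, (9/4)ε)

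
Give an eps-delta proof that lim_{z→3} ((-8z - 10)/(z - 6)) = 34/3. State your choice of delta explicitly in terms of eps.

delta = min(3/2, (9/116)eps)

Fix eps > 0. We want delta > 0 with 0 < |z − 3| < delta ⇒ |(-8z - 10)/(z - 6) − (34/3)| < eps.
Combining over a common denominator, (-8z - 10)/(z - 6) − (34/3) = [(-8z - 10)·(-3) − (-34)·(z - 6)] / [(-3)·(z - 6)] = 58(z − 3) / ((-3)(z - 6)).
So |(-8z - 10)/(z - 6) − (34/3)| = 58|z − 3| / (3·|z − 6|).
Require delta ≤ 3/2, so |z − 6| ≥ |-3| − |z − 3| > 3 − 3/2 = 3/2.
Hence |(-8z - 10)/(z - 6) − (34/3)| < 58|z − 3|/(3·(3/2)) = (116/9)|z − 3|, which is < eps once |z − 3| < (9/116)eps.
Take delta = min(3/2, (9/116)eps). Then 0 < |z − 3| < delta forces both bounds, so |(-8z - 10)/(z - 6) − (34/3)| < eps.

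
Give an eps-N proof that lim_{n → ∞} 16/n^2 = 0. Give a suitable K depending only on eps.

K = (16/eps)^{1/2}

Let eps > 0 be given. For n ≥ 1, |16/n^2 − 0| = 16/n^2.
16/n^2 < eps ⇔ n^2 > 16/eps ⇔ n > (16/eps)^{1/2}.
Take K = (16/eps)^{1/2}. Then n > K implies 16/n^2 < eps.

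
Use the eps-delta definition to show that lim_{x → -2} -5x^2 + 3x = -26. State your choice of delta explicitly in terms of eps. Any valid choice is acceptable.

Let eps > 0. We want delta > 0 such that 0 < |x + 2| < delta implies |(-5x^2 + 3x) + 26| < eps.
(-5x^2 + 3x) + 26 = -5x^2 + 3x + 26 = (x + 2)(-5x + 13).
So |(-5x^2 + 3x) + 26| = |x + 2|·|-5x + 13|.
Require delta ≤ 2. Then |x + 2| < 2 gives |x| < 4, and by the triangle inequality |-5x + 13| ≤ 5·4 + 13 = 33.
Hence |(-5x^2 + 3x) + 26| ≤ 33|x + 2| < eps provided |x + 2| < eps/33.
Choosing delta = min(2, eps/33) ensures both conditions, hence |(-5x^2 + 3x) + 26| < eps.

delta = min(2, eps/33)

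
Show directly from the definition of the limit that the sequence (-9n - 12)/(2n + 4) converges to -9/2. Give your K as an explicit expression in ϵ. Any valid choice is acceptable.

K = 3/ϵ

Suppose ϵ > 0. For n ≥ 1, |(-9n - 12)/(2n + 4) + 9/2| = |12|/(2(2n + 4)) = 12/(2(2n + 4)).
Since 2n + 4 ≥ 2n for n ≥ 1, this is ≤ 12/(2·2n) = 3/n.
So |(-9n - 12)/(2n + 4) + 9/2| < ϵ whenever n > 3/ϵ.
Take K = 3/ϵ. If n > K then |(-9n - 12)/(2n + 4) + 9/2| ≤ 3/n < ϵ.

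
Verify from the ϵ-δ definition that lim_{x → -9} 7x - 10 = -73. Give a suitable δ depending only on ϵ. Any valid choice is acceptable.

δ = ϵ/7

Suppose ϵ > 0. We need δ > 0 so that 0 < |x + 9| < δ implies |(7x - 10) + 73| < ϵ.
Since (7x - 10) + 73 = 7(x + 9), we have |(7x - 10) + 73| = 7|x + 9|.
Thus it suffices that |x + 9| < ϵ/7.
Take δ = ϵ/7. If 0 < |x + 9| < δ then |(7x - 10) + 73| = 7|x + 9| < 7·(ϵ/7) = ϵ.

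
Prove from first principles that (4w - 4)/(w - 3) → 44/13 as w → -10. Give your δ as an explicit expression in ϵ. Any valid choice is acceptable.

Fix ϵ > 0. We want δ > 0 with 0 < |w + 10| < δ ⇒ |(4w - 4)/(w - 3) − (44/13)| < ϵ.
Combining over a common denominator, (4w - 4)/(w - 3) − (44/13) = [(4w - 4)·(-13) − (-44)·(w - 3)] / [(-13)·(w - 3)] = -8(w + 10) / ((-13)(w - 3)).
So |(4w - 4)/(w - 3) − (44/13)| = 8|w + 10| / (13·|w − 3|).
Restrict δ ≤ 13/2. Then |w + 10| < 13/2 gives |w − 3| = |(w + 10) + (-13)| ≥ 13 − 13/2 = 13/2.
Hence |(4w - 4)/(w - 3) − (44/13)| < 8|w + 10|/(13·(13/2)) = (16/169)|w + 10|, which is < ϵ once |w + 10| < (169/16)ϵ.
Take δ = min(13/2, (169/16)ϵ). Then 0 < |w + 10| < δ forces both bounds, so |(4w - 4)/(w - 3) − (44/13)| < ϵ.

δ = min(13/2, (169/16)ϵ)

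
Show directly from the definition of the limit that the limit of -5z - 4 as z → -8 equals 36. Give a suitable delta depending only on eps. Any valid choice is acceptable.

Suppose eps > 0. We need delta > 0 so that 0 < |z + 8| < delta implies |(-5z - 4) − 36| < eps.
Since (-5z - 4) − 36 = -5(z + 8), we have |(-5z - 4) − 36| = 5|z + 8|.
So 5|z + 8| < eps exactly when |z + 8| < eps/5.
Take delta = eps/5. If 0 < |z + 8| < delta then |(-5z - 4) − 36| = 5|z + 8| < 5·(eps/5) = eps.

delta = eps/5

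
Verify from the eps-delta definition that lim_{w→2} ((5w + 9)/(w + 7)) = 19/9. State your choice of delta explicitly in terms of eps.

delta = min(9/2, (81/52)eps)

Fix eps > 0. We want delta > 0 with 0 < |w − 2| < delta ⇒ |(5w + 9)/(w + 7) − (19/9)| < eps.
Combining over a common denominator, (5w + 9)/(w + 7) − (19/9) = [(5w + 9)·9 − 19·(w + 7)] / [9·(w + 7)] = 26(w − 2) / (9(w + 7)).
So |(5w + 9)/(w + 7) − (19/9)| = 26|w − 2| / (9·|w + 7|).
Restrict delta ≤ 9/2. Then |w − 2| < 9/2 gives |w + 7| = |(w − 2) + 9| ≥ 9 − 9/2 = 9/2.
Hence |(5w + 9)/(w + 7) − (19/9)| < 26|w − 2|/(9·(9/2)) = (52/81)|w − 2|, which is < eps once |w − 2| < (81/52)eps.
Take delta = min(9/2, (81/52)eps). Then 0 < |w − 2| < delta forces both bounds, so |(5w + 9)/(w + 7) − (19/9)| < eps.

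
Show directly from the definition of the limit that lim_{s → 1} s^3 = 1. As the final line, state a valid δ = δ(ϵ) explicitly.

δ = min(1, ϵ/7)

Fix ϵ > 0. We seek δ > 0 with 0 < |s − 1| < δ ⇒ |s^3 − 1| < ϵ.
Factor: s^3 − 1 = (s − 1)(s^2 + s + 1), so |s^3 − 1| = |s − 1|·|s^2 + s + 1|.
Impose δ ≤ 1 so that |s| < 2; then |s^2 + s + 1| ≤ 7.
Hence |s^3 − 1| ≤ 7|s − 1|, which is < ϵ once |s − 1| < ϵ/7.
Take δ = min(1, ϵ/7). If 0 < |s − 1| < δ then both bounds hold and |s^3 − 1| ≤ 7|s − 1| < 7·(ϵ/7) = ϵ.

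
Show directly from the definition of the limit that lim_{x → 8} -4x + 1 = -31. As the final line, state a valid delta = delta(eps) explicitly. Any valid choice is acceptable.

Let eps > 0 be given. We need delta > 0 so that 0 < |x − 8| < delta implies |(-4x + 1) + 31| < eps.
|(-4x + 1) + 31| = |-4x + 32| = 4|x − 8|.
Thus it suffices that |x − 8| < eps/4.
Choosing delta = eps/4 gives |(-4x + 1) + 31| = 4|x − 8| < eps whenever |x − 8| < delta.

delta = eps/4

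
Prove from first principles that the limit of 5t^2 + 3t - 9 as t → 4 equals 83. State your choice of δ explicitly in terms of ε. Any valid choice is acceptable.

Suppose ε > 0. We want δ > 0 such that 0 < |t − 4| < δ implies |(5t^2 + 3t - 9) − 83| < ε.
(5t^2 + 3t - 9) − 83 = 5t^2 + 3t - 92 = (t − 4)(5t + 23).
So |(5t^2 + 3t - 9) − 83| = |t − 4|·|5t + 23|.
Assume first that |t − 4| < 2, so |t| < 6. Then |5t + 23| ≤ 5·6 + 23 = 53.
Hence |(5t^2 + 3t - 9) − 83| ≤ 53|t − 4| < ε provided |t − 4| < ε/53.
Take δ = min(2, ε/53). Then 0 < |t − 4| < δ gives both |t − 4| < 2 and |t − 4| < ε/53, so |(5t^2 + 3t - 9) − 83| < ε.

δ = min(2, ε/53)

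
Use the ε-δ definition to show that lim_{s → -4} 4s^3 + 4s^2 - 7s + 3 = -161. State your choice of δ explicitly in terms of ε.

δ = min(2, ε/257)

Fix ε > 0. We want δ > 0 such that 0 < |s + 4| < δ implies |(4s^3 + 4s^2 - 7s + 3) + 161| < ε.
(4s^3 + 4s^2 - 7s + 3) + 161 = 4s^3 + 4s^2 - 7s + 164 = (s + 4)(4s^2 - 12s + 41).
So |(4s^3 + 4s^2 - 7s + 3) + 161| = |s + 4|·|4s^2 - 12s + 41|.
Assume first that |s + 4| < 2, so |s| < 6. Then |4s^2 - 12s + 41| ≤ 4·6^2 + 12·6 + 41 = 257.
Hence |(4s^3 + 4s^2 - 7s + 3) + 161| ≤ 257|s + 4| < ε provided |s + 4| < ε/257.
Choosing δ = min(2, ε/257) ensures both conditions, hence |(4s^3 + 4s^2 - 7s + 3) + 161| < ε.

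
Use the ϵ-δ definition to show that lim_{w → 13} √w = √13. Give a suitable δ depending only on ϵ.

δ = min(13, √13·ϵ)

Suppose ϵ > 0. We want δ > 0 such that 0 < |w − 13| < δ implies |√w − √13| < ϵ.
Multiplying by the conjugate, |√w − √13| = |w − 13|/(√w + √13).
Restrict δ ≤ 13 so that |w − 13| < 13 forces w > 0, and then √w + √13 > √13.
Hence |√w − √13| < |w − 13|/√13, which is < ϵ once |w − 13| < √13·ϵ.
Take δ = min(13, √13·ϵ). If 0 < |w − 13| < δ then w > 0 and |√w − √13| < |w − 13|/√13 < ϵ.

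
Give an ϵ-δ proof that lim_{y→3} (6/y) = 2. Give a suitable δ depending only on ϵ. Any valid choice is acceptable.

Let ϵ > 0. We seek δ > 0 such that 0 < |y − 3| < δ implies |6/y − 2| < ϵ.
|6/y − 2| = 6·|3 − y|/(3·|y|) = 6|y − 3|/(3|y|).
Require δ ≤ 3/2 so that |y| > 3 − 3/2 = 3/2, hence 3|y| > 9/2.
Then |6/y − 2| < 6|y − 3|/(9/2), which is < ϵ when |y − 3| < (3/4)ϵ.
Take δ = min(3/2, (3/4)ϵ). Then 0 < |y − 3| < δ gives both |y − 3| < 3/2 and |y − 3| < (3/4)ϵ, so |6/y − 2| < ϵ.

δ = min(3/2, (3/4)ϵ)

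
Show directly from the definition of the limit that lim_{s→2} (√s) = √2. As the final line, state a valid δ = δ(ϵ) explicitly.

δ = min(2, √2·ϵ)

Fix ϵ > 0. We want δ > 0 such that 0 < |s − 2| < δ implies |√s − √2| < ϵ.
Rationalise: √s − √2 = (s − 2)/(√s + √2), so |√s − √2| = |s − 2|/(√s + √2).
Restrict δ ≤ 2 so that |s − 2| < 2 forces s > 0, and then √s + √2 > √2.
Hence |√s − √2| < |s − 2|/√2, which is < ϵ once |s − 2| < √2·ϵ.
Take δ = min(2, √2·ϵ). If 0 < |s − 2| < δ then s > 0 and |√s − √2| < |s − 2|/√2 < ϵ.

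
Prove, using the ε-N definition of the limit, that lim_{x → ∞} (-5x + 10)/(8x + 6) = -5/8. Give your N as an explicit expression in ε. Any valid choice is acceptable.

N = (55/32)/ε

Suppose ε > 0. We seek N > 0 such that x > N implies |(-5x + 10)/(8x + 6) + 5/8| < ε.
(-5x + 10)/(8x + 6) + 5/8 = (8(-5x + 10) − (-5)(8x + 6)) / (8(8x + 6)) = 110/(8(8x + 6)).
For x > 0 we have 8x + 6 > 8x, so |(-5x + 10)/(8x + 6) + 5/8| = 110/(8(8x + 6)) < 110/(8·8x) = (55/32)/x.
Thus |(-5x + 10)/(8x + 6) + 5/8| < ε whenever x > (55/32)/ε.
Take N = (55/32)/ε. If x > N then |(-5x + 10)/(8x + 6) + 5/8| < (55/32)/x < ε.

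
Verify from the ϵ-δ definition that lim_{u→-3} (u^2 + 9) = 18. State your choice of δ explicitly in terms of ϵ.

δ = min(2, ϵ/8)

Let ϵ > 0 be given. We want δ > 0 such that 0 < |u + 3| < δ implies |(u^2 + 9) − 18| < ϵ.
(u^2 + 9) − 18 = u^2 - 9 = (u + 3)(u - 3).
So |(u^2 + 9) − 18| = |u + 3|·|u - 3|.
Require δ ≤ 2. Then |u + 3| < 2 gives |u| < 5, and by the triangle inequality |u - 3| ≤ 5 + 3 = 8.
Hence |(u^2 + 9) − 18| ≤ 8|u + 3| < ϵ provided |u + 3| < ϵ/8.
Take δ = min(2, ϵ/8). Then 0 < |u + 3| < δ gives both |u + 3| < 2 and |u + 3| < ϵ/8, so |(u^2 + 9) − 18| < ϵ.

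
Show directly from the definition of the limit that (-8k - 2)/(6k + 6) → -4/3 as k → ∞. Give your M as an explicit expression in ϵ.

M = 1/ϵ

Let ϵ > 0 be given. For k ≥ 1, |(-8k - 2)/(6k + 6) + 4/3| = |36|/(6(6k + 6)) = 36/(6(6k + 6)).
Since 6k + 6 ≥ 6k for k ≥ 1, this is ≤ 36/(6·6k) = 1/k.
So |(-8k - 2)/(6k + 6) + 4/3| < ϵ whenever k > 1/ϵ.
Take M = 1/ϵ. If k > M then |(-8k - 2)/(6k + 6) + 4/3| ≤ 1/k < ϵ.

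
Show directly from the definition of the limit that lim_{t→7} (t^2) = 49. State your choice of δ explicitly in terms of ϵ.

δ = min(1, ϵ/15)

Fix ϵ > 0. We seek δ > 0 with 0 < |t − 7| < δ ⇒ |t^2 − 49| < ϵ.
Factor: t^2 − 49 = (t − 7)(t + 7), so |t^2 − 49| = |t − 7|·|t + 7|.
Restrict δ ≤ 1. Then |t − 7| < 1 gives |t| < 8, so by the triangle inequality |t + 7| ≤ 8 + 7 = 15.
Hence |t^2 − 49| ≤ 15|t − 7|, which is < ϵ once |t − 7| < ϵ/15.
Take δ = min(1, ϵ/15). If 0 < |t − 7| < δ then both bounds hold and |t^2 − 49| ≤ 15|t − 7| < 15·(ϵ/15) = ϵ.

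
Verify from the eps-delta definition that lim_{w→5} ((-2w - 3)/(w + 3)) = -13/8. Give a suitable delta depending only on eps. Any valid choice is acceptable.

delta = min(4, (32/3)eps)

Let eps > 0. We want delta > 0 with 0 < |w − 5| < delta ⇒ |(-2w - 3)/(w + 3) + 13/8| < eps.
Combining over a common denominator, (-2w - 3)/(w + 3) + 13/8 = [(-2w - 3)·8 − (-13)·(w + 3)] / [8·(w + 3)] = -3(w − 5) / (8(w + 3)).
So |(-2w - 3)/(w + 3) + 13/8| = 3|w − 5| / (8·|w + 3|).
Require delta ≤ 4, so |w + 3| ≥ |8| − |w − 5| > 8 − 4 = 4.
Hence |(-2w - 3)/(w + 3) + 13/8| < 3|w − 5|/(8·4) = (3/32)|w − 5|, which is < eps once |w − 5| < (32/3)eps.
Take delta = min(4, (32/3)eps). Then 0 < |w − 5| < delta forces both bounds, so |(-2w - 3)/(w + 3) + 13/8| < eps.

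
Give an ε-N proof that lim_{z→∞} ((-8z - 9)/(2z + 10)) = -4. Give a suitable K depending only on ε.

K = (31/2)/ε

Suppose ε > 0. We seek K > 0 such that z > K implies |(-8z - 9)/(2z + 10) + 4| < ε.
(-8z - 9)/(2z + 10) + 4 = (2(-8z - 9) − (-8)(2z + 10)) / (2(2z + 10)) = 62/(2(2z + 10)).
For z > 0 we have 2z + 10 > 2z, so |(-8z - 9)/(2z + 10) + 4| = 62/(2(2z + 10)) < 62/(2·2z) = (31/2)/z.
Thus |(-8z - 9)/(2z + 10) + 4| < ε whenever z > (31/2)/ε.
Take K = (31/2)/ε. If z > K then |(-8z - 9)/(2z + 10) + 4| < (31/2)/z < ε.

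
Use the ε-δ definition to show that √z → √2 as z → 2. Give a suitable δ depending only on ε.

Suppose ε > 0. We want δ > 0 such that 0 < |z − 2| < δ implies |√z − √2| < ε.
Rationalise: √z − √2 = (z − 2)/(√z + √2), so |√z − √2| = |z − 2|/(√z + √2).
Restrict δ ≤ 2 so that |z − 2| < 2 forces z > 0, and then √z + √2 > √2.
Hence |√z − √2| < |z − 2|/√2, which is < ε once |z − 2| < √2·ε.
Take δ = min(2, √2·ε). If 0 < |z − 2| < δ then z > 0 and |√z − √2| < |z − 2|/√2 < ε.

δ = min(2, √2·ε)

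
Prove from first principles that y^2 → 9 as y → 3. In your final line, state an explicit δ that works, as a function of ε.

Suppose ε > 0. We seek δ > 0 with 0 < |y − 3| < δ ⇒ |y^2 − 9| < ε.
Factor: y^2 − 9 = (y − 3)(y + 3), so |y^2 − 9| = |y − 3|·|y + 3|.
Impose δ ≤ 1 so that |y| < 4; then |y + 3| ≤ 7.
Hence |y^2 − 9| ≤ 7|y − 3|, which is < ε once |y − 3| < ε/7.
Take δ = min(1, ε/7). If 0 < |y − 3| < δ then both bounds hold and |y^2 − 9| ≤ 7|y − 3| < 7·(ε/7) = ε.

δ = min(1, ε/7)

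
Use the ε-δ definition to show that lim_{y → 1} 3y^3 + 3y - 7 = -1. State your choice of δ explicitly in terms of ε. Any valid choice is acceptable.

Let ε > 0 be given. We want δ > 0 such that 0 < |y − 1| < δ implies |(3y^3 + 3y - 7) + 1| < ε.
(3y^3 + 3y - 7) + 1 = 3y^3 + 3y - 6 = (y − 1)(3y^2 + 3y + 6).
So |(3y^3 + 3y - 7) + 1| = |y − 1|·|3y^2 + 3y + 6|.
Require δ ≤ 2. Then |y − 1| < 2 gives |y| < 3, and by the triangle inequality |3y^2 + 3y + 6| ≤ 3·3^2 + 3·3 + 6 = 42.
Hence |(3y^3 + 3y - 7) + 1| ≤ 42|y − 1| < ε provided |y − 1| < ε/42.
Take δ = min(2, ε/42). Then 0 < |y − 1| < δ gives both |y − 1| < 2 and |y − 1| < ε/42, so |(3y^3 + 3y - 7) + 1| < ε.

δ = min(2, ε/42)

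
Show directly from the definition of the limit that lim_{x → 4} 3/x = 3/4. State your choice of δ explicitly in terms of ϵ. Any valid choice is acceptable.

Let ϵ > 0 be given. We seek δ > 0 such that 0 < |x − 4| < δ implies |3/x − (3/4)| < ϵ.
|3/x − (3/4)| = 3·|4 − x|/(4·|x|) = 3|x − 4|/(4|x|).
Restrict δ ≤ 2. Then |x − 4| < 2 gives |x| > 2, so 4|x| > 8.
Then |3/x − (3/4)| < 3|x − 4|/8, which is < ϵ when |x − 4| < (8/3)ϵ.
Take δ = min(2, (8/3)ϵ). Then 0 < |x − 4| < δ gives both |x − 4| < 2 and |x − 4| < (8/3)ϵ, so |3/x − (3/4)| < ϵ.

δ = min(2, (8/3)ϵ)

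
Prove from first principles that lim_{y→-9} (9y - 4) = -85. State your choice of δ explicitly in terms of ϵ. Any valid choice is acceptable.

δ = ϵ/9

Suppose ϵ > 0. We need δ > 0 so that 0 < |y + 9| < δ implies |(9y - 4) + 85| < ϵ.
|(9y - 4) + 85| = |9y + 81| = 9|y + 9|.
Thus it suffices that |y + 9| < ϵ/9.
Take δ = ϵ/9. If 0 < |y + 9| < δ then |(9y - 4) + 85| = 9|y + 9| < 9·(ϵ/9) = ϵ.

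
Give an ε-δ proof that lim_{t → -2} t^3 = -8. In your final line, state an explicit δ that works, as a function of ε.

Fix ε > 0. We seek δ > 0 with 0 < |t + 2| < δ ⇒ |t^3 + 8| < ε.
Factor: t^3 + 8 = (t + 2)(t^2 - 2t + 4), so |t^3 + 8| = |t + 2|·|t^2 - 2t + 4|.
Restrict δ ≤ 1. Then |t + 2| < 1 gives |t| < 3, so by the triangle inequality |t^2 - 2t + 4| ≤ 3^2 + 2·3 + 4 = 19.
Hence |t^3 + 8| ≤ 19|t + 2|, which is < ε once |t + 2| < ε/19.
Take δ = min(1, ε/19). If 0 < |t + 2| < δ then both bounds hold and |t^3 + 8| ≤ 19|t + 2| < 19·(ε/19) = ε.

δ = min(1, ε/19)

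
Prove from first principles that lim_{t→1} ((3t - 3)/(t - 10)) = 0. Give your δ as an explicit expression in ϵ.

δ = min(9/2, (3/2)ϵ)

Let ϵ > 0. We want δ > 0 with 0 < |t − 1| < δ ⇒ |(3t - 3)/(t - 10) − 0| < ϵ.
Combining over a common denominator, (3t - 3)/(t - 10) − 0 = [(3t - 3)·(-9) − 0·(t - 10)] / [(-9)·(t - 10)] = -27(t − 1) / ((-9)(t - 10)).
So |(3t - 3)/(t - 10) − 0| = 27|t − 1| / (9·|t − 10|).
Require δ ≤ 9/2, so |t − 10| ≥ |-9| − |t − 1| > 9 − 9/2 = 9/2.
Hence |(3t - 3)/(t - 10) − 0| < 27|t − 1|/(9·(9/2)) = (2/3)|t − 1|, which is < ϵ once |t − 1| < (3/2)ϵ.
Take δ = min(9/2, (3/2)ϵ). Then 0 < |t − 1| < δ forces both bounds, so |(3t - 3)/(t - 10) − 0| < ϵ.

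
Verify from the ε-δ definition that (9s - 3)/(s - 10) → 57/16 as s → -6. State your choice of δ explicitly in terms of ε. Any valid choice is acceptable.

Fix ε > 0. We want δ > 0 with 0 < |s + 6| < δ ⇒ |(9s - 3)/(s - 10) − (57/16)| < ε.
Combining over a common denominator, (9s - 3)/(s - 10) − (57/16) = [(9s - 3)·(-16) − (-57)·(s - 10)] / [(-16)·(s - 10)] = -87(s + 6) / ((-16)(s - 10)).
So |(9s - 3)/(s - 10) − (57/16)| = 87|s + 6| / (16·|s − 10|).
Restrict δ ≤ 8. Then |s + 6| < 8 gives |s − 10| = |(s + 6) + (-16)| ≥ 16 − 8 = 8.
Hence |(9s - 3)/(s - 10) − (57/16)| < 87|s + 6|/(16·8) = (87/128)|s + 6|, which is < ε once |s + 6| < (128/87)ε.
Take δ = min(8, (128/87)ε). Then 0 < |s + 6| < δ forces both bounds, so |(9s - 3)/(s - 10) − (57/16)| < ε.

δ = min(8, (128/87)ε)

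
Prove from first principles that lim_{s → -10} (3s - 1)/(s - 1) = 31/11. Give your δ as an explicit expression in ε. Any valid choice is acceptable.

Fix ε > 0. We want δ > 0 with 0 < |s + 10| < δ ⇒ |(3s - 1)/(s - 1) − (31/11)| < ε.
Combining over a common denominator, (3s - 1)/(s - 1) − (31/11) = [(3s - 1)·(-11) − (-31)·(s - 1)] / [(-11)·(s - 1)] = -2(s + 10) / ((-11)(s - 1)).
So |(3s - 1)/(s - 1) − (31/11)| = 2|s + 10| / (11·|s − 1|).
Restrict δ ≤ 11/2. Then |s + 10| < 11/2 gives |s − 1| = |(s + 10) + (-11)| ≥ 11 − 11/2 = 11/2.
Hence |(3s - 1)/(s - 1) − (31/11)| < 2|s + 10|/(11·(11/2)) = (4/121)|s + 10|, which is < ε once |s + 10| < (121/4)ε.
Take δ = min(11/2, (121/4)ε). Then 0 < |s + 10| < δ forces both bounds, so |(3s - 1)/(s - 1) − (31/11)| < ε.

δ = min(11/2, (121/4)ε)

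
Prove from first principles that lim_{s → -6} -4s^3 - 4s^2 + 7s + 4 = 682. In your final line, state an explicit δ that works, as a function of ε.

δ = min(1, ε/449)

Fix ε > 0. We want δ > 0 such that 0 < |s + 6| < δ implies |(-4s^3 - 4s^2 + 7s + 4) − 682| < ε.
(-4s^3 - 4s^2 + 7s + 4) − 682 = -4s^3 - 4s^2 + 7s - 678 = (s + 6)(-4s^2 + 20s - 113).
So |(-4s^3 - 4s^2 + 7s + 4) − 682| = |s + 6|·|-4s^2 + 20s - 113|.
Require δ ≤ 1. Then |s + 6| < 1 gives |s| < 7, and by the triangle inequality |-4s^2 + 20s - 113| ≤ 4·7^2 + 20·7 + 113 = 449.
Hence |(-4s^3 - 4s^2 + 7s + 4) − 682| ≤ 449|s + 6| < ε provided |s + 6| < ε/449.
Choosing δ = min(1, ε/449) ensures both conditions, hence |(-4s^3 - 4s^2 + 7s + 4) − 682| < ε.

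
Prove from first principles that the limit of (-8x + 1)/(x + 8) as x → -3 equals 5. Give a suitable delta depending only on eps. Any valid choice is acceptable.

delta = min(5/2, (5/26)eps)

Fix eps > 0. We want delta > 0 with 0 < |x + 3| < delta ⇒ |(-8x + 1)/(x + 8) − 5| < eps.
Combining over a common denominator, (-8x + 1)/(x + 8) − 5 = [(-8x + 1)·5 − 25·(x + 8)] / [5·(x + 8)] = -65(x + 3) / (5(x + 8)).
So |(-8x + 1)/(x + 8) − 5| = 65|x + 3| / (5·|x + 8|).
Restrict delta ≤ 5/2. Then |x + 3| < 5/2 gives |x + 8| = |(x + 3) + 5| ≥ 5 − 5/2 = 5/2.
Hence |(-8x + 1)/(x + 8) − 5| < 65|x + 3|/(5·(5/2)) = (26/5)|x + 3|, which is < eps once |x + 3| < (5/26)eps.
Take delta = min(5/2, (5/26)eps). Then 0 < |x + 3| < delta forces both bounds, so |(-8x + 1)/(x + 8) − 5| < eps.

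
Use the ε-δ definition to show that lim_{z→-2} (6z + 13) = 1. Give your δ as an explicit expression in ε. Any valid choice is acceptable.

Let ε > 0 be given. We need δ > 0 so that 0 < |z + 2| < δ implies |(6z + 13) − 1| < ε.
Since (6z + 13) − 1 = 6(z + 2), we have |(6z + 13) − 1| = 6|z + 2|.
Thus it suffices that |z + 2| < ε/6.
Take δ = ε/6. If 0 < |z + 2| < δ then |(6z + 13) − 1| = 6|z + 2| < 6·(ε/6) = ε.

δ = ε/6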